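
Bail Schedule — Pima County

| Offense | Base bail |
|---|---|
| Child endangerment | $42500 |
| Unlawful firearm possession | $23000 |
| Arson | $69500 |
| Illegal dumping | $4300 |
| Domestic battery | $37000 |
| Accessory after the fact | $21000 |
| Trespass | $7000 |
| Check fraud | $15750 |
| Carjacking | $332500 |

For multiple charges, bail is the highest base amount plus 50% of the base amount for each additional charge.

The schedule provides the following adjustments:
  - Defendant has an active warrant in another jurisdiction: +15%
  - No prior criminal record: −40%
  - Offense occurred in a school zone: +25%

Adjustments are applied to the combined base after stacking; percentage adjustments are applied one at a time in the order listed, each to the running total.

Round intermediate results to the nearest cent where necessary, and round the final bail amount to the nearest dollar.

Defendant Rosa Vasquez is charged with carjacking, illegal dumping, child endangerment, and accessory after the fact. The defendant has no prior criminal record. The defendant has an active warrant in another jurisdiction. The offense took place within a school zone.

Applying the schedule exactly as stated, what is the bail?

Base amounts from the schedule: carjacking $332500; illegal dumping $4300; child endangerment $42500; accessory after the fact $21000.
Stacking rule: highest base plus 50% of each additional charge. Highest is carjacking at $332500. Additional: $4300 × 50% = $2150; $42500 × 50% = $21250; $21000 × 50% = $10500. Combined base = $332500 + $33900 = $366400.
Defendant has an active warrant in another jurisdiction (+15%): $366400 × 1.15 = $421360.
No prior criminal record (−40%): $421360 × 0.6 = $252816.
Offense occurred in a school zone (+25%): $252816 × 1.25 = $316020.

$316020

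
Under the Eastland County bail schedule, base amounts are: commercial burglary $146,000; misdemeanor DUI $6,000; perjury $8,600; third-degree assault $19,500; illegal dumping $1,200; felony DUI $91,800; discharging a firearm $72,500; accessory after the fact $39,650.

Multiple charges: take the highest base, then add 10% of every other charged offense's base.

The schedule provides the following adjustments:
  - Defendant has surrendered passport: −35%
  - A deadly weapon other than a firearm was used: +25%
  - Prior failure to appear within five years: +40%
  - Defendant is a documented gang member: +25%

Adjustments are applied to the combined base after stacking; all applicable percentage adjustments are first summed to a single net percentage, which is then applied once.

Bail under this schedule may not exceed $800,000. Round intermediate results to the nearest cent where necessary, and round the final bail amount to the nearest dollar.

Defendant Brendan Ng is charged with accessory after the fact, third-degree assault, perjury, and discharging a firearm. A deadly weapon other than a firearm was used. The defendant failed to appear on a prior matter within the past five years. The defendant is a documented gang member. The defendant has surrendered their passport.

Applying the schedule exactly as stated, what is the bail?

$122,876

Base amounts from the schedule: accessory after the fact $39,650; third-degree assault $19,500; perjury $8,600; discharging a firearm $72,500.
Stacking rule: highest base plus 10% of each additional charge. Highest is discharging a firearm at $72,500. Additional: $39,650 × 10% = $3,965; $19,500 × 10% = $1,950; $8,600 × 10% = $860. Combined base = $72,500 + $6,775 = $79,275.
Net percentage adjustment: −35% +25% +40% +25% = +55%. $79,275 × 1.55 = $122,876.25.
$122,876.25 is within the $800,000 maximum.
Rounded to the nearest dollar: $122,876.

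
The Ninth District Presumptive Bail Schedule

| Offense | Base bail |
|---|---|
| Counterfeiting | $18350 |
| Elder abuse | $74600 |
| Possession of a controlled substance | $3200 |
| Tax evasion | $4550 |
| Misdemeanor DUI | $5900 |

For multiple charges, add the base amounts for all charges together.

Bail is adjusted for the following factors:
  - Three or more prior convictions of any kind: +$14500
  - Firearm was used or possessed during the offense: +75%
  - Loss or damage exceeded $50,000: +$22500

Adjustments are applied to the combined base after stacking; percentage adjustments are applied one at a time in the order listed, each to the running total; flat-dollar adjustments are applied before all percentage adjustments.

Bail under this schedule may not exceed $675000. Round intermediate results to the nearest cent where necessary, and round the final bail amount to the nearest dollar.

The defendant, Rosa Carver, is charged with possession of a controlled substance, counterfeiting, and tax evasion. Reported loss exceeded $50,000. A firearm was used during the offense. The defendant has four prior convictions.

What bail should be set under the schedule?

Base amounts from the schedule: possession of a controlled substance $3200; counterfeiting $18350; tax evasion $4550.
Stacking rule: sum of all bases. $3200 + $18350 + $4550 = $26100.
Three or more prior convictions of any kind (+$14500 flat): $26100 + $14500 = $40600.
Loss or damage exceeded $50,000 (+$22500 flat): $40600 + $22500 = $63100.
Firearm was used or possessed during the offense (+75%): $63100 × 1.75 = $110425.
$110425 is within the $675000 maximum.

$110425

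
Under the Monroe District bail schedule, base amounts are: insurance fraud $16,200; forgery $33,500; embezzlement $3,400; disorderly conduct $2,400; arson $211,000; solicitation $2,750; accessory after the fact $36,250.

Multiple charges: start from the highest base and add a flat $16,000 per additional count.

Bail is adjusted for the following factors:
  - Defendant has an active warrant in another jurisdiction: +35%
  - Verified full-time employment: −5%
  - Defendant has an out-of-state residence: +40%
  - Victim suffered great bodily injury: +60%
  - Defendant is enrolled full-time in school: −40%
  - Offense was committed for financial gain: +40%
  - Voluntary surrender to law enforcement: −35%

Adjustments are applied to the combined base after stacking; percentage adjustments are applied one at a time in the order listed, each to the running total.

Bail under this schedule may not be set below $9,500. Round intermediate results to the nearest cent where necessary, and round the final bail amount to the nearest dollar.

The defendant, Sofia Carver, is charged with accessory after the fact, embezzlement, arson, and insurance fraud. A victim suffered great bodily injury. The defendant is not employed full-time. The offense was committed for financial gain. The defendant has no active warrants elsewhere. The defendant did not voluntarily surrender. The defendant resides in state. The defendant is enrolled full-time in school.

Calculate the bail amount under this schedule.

$348,096

Base amounts from the schedule: accessory after the fact $36,250; embezzlement $3,400; arson $211,000; insurance fraud $16,200.
Stacking rule: highest base plus $16,000 per additional charge. Highest is arson at $211,000; 3 additional charges → +$48,000. Combined base = $259,000.
Victim suffered great bodily injury (+60%): $259,000 × 1.6 = $414,400.
Defendant is enrolled full-time in school (−40%): $414,400 × 0.6 = $248,640.
Offense was committed for financial gain (+40%): $248,640 × 1.4 = $348,096.
$348,096 is at or above the $9,500 minimum.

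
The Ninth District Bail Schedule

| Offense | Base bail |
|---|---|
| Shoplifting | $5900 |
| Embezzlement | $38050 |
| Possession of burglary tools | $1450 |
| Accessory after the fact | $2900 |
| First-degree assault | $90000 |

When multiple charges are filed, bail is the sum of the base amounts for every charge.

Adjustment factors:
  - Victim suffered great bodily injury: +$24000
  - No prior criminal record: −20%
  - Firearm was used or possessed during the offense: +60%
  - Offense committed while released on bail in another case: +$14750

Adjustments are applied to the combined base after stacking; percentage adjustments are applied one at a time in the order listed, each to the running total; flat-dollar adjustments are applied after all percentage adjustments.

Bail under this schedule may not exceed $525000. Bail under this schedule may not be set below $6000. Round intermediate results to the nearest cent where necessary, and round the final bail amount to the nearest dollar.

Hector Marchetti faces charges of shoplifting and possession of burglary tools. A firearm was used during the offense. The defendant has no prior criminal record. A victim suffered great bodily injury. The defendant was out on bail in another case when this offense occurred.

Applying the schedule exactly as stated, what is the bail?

$48158

Base amounts from the schedule: shoplifting $5900; possession of burglary tools $1450.
Stacking rule: sum of all bases. $5900 + $1450 = $7350.
No prior criminal record (−20%): $7350 × 0.8 = $5880.
Firearm was used or possessed during the offense (+60%): $5880 × 1.6 = $9408.
Victim suffered great bodily injury (+$24000 flat): $9408 + $24000 = $33408.
Offense committed while released on bail in another case (+$14750 flat): $33408 + $14750 = $48158.
$48158 is within the $525000 maximum.
$48158 is at or above the $6000 minimum.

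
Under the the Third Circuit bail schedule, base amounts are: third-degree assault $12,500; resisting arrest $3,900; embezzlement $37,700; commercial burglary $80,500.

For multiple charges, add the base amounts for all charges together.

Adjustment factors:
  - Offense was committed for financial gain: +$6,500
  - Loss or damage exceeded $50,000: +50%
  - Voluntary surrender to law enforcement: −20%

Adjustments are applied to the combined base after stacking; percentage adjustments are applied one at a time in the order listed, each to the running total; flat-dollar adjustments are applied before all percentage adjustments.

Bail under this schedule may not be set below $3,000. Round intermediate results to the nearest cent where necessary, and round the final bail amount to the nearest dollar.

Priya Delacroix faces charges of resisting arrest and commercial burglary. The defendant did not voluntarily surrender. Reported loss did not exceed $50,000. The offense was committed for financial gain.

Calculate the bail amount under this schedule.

$90,900

Base amounts from the schedule: resisting arrest $3,900; commercial burglary $80,500.
Stacking rule: sum of all bases. $3,900 + $80,500 = $84,400.
Offense was committed for financial gain (+$6,500 flat): $84,400 + $6,500 = $90,900.
$90,900 is at or above the $3,000 minimum.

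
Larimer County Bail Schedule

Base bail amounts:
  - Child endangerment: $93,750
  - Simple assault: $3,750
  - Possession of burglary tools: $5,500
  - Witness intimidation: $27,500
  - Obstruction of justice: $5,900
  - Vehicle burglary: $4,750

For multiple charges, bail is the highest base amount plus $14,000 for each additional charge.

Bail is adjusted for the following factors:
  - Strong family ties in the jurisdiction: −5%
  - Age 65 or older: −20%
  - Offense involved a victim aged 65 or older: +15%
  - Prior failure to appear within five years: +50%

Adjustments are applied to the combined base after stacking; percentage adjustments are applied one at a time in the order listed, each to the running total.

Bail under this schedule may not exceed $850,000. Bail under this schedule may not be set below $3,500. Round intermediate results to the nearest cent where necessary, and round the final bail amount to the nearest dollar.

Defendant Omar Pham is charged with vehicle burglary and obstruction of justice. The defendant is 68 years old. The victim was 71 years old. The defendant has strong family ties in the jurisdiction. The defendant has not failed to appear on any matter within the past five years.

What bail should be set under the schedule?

$17,393

Base amounts from the schedule: vehicle burglary $4,750; obstruction of justice $5,900.
Stacking rule: highest base plus $14,000 per additional charge. Highest is obstruction of justice at $5,900; 1 additional charge → +$14,000. Combined base = $19,900.
Strong family ties in the jurisdiction (−5%): $19,900 × 0.95 = $18,905.
Age 65 or older (−20%): $18,905 × 0.8 = $15,124.
Offense involved a victim aged 65 or older (+15%): $15,124 × 1.15 = $17,392.60.
$17,392.60 is within the $850,000 maximum.
$17,392.60 is at or above the $3,500 minimum.
Rounded to the nearest dollar: $17,393.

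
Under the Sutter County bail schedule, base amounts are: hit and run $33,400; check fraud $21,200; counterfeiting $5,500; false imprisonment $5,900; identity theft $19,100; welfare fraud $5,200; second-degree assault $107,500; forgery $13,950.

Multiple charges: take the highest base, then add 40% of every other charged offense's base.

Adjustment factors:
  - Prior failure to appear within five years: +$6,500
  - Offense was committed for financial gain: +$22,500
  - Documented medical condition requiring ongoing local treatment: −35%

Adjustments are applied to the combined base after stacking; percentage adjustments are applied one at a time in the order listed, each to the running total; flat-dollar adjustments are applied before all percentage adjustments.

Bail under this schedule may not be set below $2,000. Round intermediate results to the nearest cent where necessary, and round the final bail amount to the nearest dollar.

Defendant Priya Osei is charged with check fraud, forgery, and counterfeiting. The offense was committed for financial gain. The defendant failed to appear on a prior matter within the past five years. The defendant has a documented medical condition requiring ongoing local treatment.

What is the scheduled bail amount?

$37,687

Base amounts from the schedule: check fraud $21,200; forgery $13,950; counterfeiting $5,500.
Stacking rule: highest base plus 40% of each additional charge. Highest is check fraud at $21,200. Additional: $13,950 × 40% = $5,580; $5,500 × 40% = $2,200. Combined base = $21,200 + $7,780 = $28,980.
Prior failure to appear within five years (+$6,500 flat): $28,980 + $6,500 = $35,480.
Offense was committed for financial gain (+$22,500 flat): $35,480 + $22,500 = $57,980.
Documented medical condition requiring ongoing local treatment (−35%): $57,980 × 0.65 = $37,687.
$37,687 is at or above the $2,000 minimum.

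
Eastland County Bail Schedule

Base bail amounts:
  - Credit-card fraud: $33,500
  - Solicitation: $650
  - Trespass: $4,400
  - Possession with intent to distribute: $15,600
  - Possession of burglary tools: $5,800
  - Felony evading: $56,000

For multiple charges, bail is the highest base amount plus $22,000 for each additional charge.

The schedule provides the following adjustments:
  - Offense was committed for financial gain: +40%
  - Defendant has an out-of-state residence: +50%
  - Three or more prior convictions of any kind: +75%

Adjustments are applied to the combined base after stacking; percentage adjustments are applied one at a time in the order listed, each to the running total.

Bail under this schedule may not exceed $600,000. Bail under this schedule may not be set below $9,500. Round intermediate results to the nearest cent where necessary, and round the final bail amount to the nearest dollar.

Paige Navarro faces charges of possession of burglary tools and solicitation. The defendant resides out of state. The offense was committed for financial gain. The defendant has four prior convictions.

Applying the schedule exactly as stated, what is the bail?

$102,165

Base amounts from the schedule: possession of burglary tools $5,800; solicitation $650.
Stacking rule: highest base plus $22,000 per additional charge. Highest is possession of burglary tools at $5,800; 1 additional charge → +$22,000. Combined base = $27,800.
Offense was committed for financial gain (+40%): $27,800 × 1.4 = $38,920.
Defendant has an out-of-state residence (+50%): $38,920 × 1.5 = $58,380.
Three or more prior convictions of any kind (+75%): $58,380 × 1.75 = $102,165.
$102,165 is within the $600,000 maximum.
$102,165 is at or above the $9,500 minimum.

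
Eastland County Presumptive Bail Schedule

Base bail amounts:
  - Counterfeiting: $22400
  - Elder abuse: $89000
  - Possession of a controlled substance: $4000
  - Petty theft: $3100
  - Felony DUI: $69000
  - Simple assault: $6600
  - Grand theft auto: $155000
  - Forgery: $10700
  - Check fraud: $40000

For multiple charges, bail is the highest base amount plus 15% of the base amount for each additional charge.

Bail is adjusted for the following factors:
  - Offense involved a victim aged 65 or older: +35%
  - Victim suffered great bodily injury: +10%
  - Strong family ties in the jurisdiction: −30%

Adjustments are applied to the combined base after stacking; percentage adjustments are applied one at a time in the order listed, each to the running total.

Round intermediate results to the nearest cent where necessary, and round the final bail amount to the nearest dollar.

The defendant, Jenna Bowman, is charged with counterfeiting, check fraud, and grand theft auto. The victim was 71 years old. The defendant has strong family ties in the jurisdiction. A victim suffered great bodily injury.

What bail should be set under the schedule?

Base amounts from the schedule: counterfeiting $22400; check fraud $40000; grand theft auto $155000.
Stacking rule: highest base plus 15% of each additional charge. Highest is grand theft auto at $155000. Additional: $22400 × 15% = $3360; $40000 × 15% = $6000. Combined base = $155000 + $9360 = $164360.
Offense involved a victim aged 65 or older (+35%): $164360 × 1.35 = $221886.
Victim suffered great bodily injury (+10%): $221886 × 1.1 = $244074.60.
Strong family ties in the jurisdiction (−30%): $244074.60 × 0.7 = $170852.22.
Rounded to the nearest dollar: $170852.

$170852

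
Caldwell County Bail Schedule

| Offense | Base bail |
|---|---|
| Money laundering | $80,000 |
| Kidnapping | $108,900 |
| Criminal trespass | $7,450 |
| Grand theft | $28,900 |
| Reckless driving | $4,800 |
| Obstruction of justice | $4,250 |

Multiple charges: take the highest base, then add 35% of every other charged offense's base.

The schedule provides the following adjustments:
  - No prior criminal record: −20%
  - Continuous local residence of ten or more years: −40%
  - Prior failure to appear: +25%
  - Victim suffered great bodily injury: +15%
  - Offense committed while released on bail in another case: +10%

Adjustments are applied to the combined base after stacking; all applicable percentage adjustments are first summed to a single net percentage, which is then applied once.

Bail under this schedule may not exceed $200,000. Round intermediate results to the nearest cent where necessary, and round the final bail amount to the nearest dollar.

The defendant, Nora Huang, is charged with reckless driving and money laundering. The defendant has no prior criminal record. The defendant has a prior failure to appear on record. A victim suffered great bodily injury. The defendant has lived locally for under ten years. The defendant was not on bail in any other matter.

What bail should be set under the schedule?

$98,016

Base amounts from the schedule: reckless driving $4,800; money laundering $80,000.
Stacking rule: highest base plus 35% of each additional charge. Highest is money laundering at $80,000. Additional: $4,800 × 35% = $1,680. Combined base = $80,000 + $1,680 = $81,680.
Net percentage adjustment: −20% +25% +15% = +20%. $81,680 × 1.2 = $98,016.
$98,016 is within the $200,000 maximum.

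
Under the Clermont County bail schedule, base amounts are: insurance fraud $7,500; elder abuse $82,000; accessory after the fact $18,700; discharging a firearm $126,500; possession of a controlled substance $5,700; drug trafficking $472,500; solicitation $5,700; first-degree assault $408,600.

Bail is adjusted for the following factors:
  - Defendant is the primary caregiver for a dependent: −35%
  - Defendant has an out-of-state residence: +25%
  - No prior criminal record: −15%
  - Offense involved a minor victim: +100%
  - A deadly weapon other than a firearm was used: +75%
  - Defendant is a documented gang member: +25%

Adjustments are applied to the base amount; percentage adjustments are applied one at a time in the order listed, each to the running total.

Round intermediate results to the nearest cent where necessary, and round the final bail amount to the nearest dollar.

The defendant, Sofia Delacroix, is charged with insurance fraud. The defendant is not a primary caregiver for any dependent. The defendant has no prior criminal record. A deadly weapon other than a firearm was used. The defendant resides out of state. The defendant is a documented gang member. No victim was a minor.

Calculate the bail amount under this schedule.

Base amounts from the schedule: insurance fraud $7,500.
Single charge. Combined base = $7,500.
Defendant has an out-of-state residence (+25%): $7,500 × 1.25 = $9,375.
No prior criminal record (−15%): $9,375 × 0.85 = $7,968.75.
A deadly weapon other than a firearm was used (+75%): $7,968.75 × 1.75 = $13,945.31.
Defendant is a documented gang member (+25%): $13,945.31 × 1.25 = $17,431.64.
Rounded to the nearest dollar: $17,432.

$17,432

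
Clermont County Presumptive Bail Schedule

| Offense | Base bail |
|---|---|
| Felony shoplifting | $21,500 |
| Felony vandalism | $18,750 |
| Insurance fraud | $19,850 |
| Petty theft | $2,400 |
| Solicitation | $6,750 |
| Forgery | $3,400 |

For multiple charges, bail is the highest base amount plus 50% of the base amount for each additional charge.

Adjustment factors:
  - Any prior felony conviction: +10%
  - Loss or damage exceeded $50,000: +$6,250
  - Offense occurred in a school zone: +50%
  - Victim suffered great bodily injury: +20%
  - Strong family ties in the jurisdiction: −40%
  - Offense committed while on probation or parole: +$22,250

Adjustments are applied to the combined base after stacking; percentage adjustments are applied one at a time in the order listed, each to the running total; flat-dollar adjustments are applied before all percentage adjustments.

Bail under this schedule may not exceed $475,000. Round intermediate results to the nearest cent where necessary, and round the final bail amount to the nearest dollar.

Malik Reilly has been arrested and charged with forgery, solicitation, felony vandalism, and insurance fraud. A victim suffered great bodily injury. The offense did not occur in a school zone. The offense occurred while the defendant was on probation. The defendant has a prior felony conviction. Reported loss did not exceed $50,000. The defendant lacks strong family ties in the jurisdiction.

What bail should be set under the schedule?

Base amounts from the schedule: forgery $3,400; solicitation $6,750; felony vandalism $18,750; insurance fraud $19,850.
Stacking rule: highest base plus 50% of each additional charge. Highest is insurance fraud at $19,850. Additional: $3,400 × 50% = $1,700; $6,750 × 50% = $3,375; $18,750 × 50% = $9,375. Combined base = $19,850 + $14,450 = $34,300.
Offense committed while on probation or parole (+$22,250 flat): $34,300 + $22,250 = $56,550.
Any prior felony conviction (+10%): $56,550 × 1.1 = $62,205.
Victim suffered great bodily injury (+20%): $62,205 × 1.2 = $74,646.
$74,646 is within the $475,000 maximum.

$74,646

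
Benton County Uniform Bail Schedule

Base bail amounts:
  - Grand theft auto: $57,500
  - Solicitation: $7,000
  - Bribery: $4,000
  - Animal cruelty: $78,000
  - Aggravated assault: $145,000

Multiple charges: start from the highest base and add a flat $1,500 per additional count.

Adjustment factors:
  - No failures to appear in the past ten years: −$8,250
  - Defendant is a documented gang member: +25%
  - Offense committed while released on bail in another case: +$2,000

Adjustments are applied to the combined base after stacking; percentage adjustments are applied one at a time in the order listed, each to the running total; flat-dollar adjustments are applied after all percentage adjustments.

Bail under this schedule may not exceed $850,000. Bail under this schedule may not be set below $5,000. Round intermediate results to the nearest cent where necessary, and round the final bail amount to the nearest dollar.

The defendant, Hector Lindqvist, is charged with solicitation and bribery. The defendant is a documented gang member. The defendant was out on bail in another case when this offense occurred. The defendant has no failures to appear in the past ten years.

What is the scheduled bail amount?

$5,000

Base amounts from the schedule: solicitation $7,000; bribery $4,000.
Stacking rule: highest base plus $1,500 per additional charge. Highest is solicitation at $7,000; 1 additional charge → +$1,500. Combined base = $8,500.
Defendant is a documented gang member (+25%): $8,500 × 1.25 = $10,625.
No failures to appear in the past ten years (−$8,250 flat): $10,625 − $8,250 = $2,375.
Offense committed while released on bail in another case (+$2,000 flat): $2,375 + $2,000 = $4,375.
$4,375 is within the $850,000 maximum.
Result $4,375 is below the minimum of $5,000; bail is set at the minimum $5,000.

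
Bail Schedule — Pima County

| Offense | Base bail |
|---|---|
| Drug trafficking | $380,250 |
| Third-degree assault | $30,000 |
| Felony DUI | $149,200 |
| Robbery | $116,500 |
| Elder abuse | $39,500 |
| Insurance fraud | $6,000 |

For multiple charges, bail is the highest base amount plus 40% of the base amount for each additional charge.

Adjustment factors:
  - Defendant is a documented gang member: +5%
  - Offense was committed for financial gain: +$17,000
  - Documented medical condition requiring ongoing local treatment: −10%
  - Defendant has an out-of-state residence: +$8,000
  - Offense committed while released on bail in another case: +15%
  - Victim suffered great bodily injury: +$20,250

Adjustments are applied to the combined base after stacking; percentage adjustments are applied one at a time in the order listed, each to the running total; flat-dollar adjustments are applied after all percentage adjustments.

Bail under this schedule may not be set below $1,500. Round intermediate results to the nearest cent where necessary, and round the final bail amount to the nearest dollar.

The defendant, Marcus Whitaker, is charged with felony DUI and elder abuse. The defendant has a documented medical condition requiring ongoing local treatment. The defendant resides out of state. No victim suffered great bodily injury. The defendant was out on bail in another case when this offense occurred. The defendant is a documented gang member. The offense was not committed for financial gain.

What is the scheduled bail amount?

Base amounts from the schedule: felony DUI $149,200; elder abuse $39,500.
Stacking rule: highest base plus 40% of each additional charge. Highest is felony DUI at $149,200. Additional: $39,500 × 40% = $15,800. Combined base = $149,200 + $15,800 = $165,000.
Defendant is a documented gang member (+5%): $165,000 × 1.05 = $173,250.
Documented medical condition requiring ongoing local treatment (−10%): $173,250 × 0.9 = $155,925.
Offense committed while released on bail in another case (+15%): $155,925 × 1.15 = $179,313.75.
Defendant has an out-of-state residence (+$8,000 flat): $179,313.75 + $8,000 = $187,313.75.
$187,313.75 is at or above the $1,500 minimum.
Rounded to the nearest dollar: $187,314.

$187,314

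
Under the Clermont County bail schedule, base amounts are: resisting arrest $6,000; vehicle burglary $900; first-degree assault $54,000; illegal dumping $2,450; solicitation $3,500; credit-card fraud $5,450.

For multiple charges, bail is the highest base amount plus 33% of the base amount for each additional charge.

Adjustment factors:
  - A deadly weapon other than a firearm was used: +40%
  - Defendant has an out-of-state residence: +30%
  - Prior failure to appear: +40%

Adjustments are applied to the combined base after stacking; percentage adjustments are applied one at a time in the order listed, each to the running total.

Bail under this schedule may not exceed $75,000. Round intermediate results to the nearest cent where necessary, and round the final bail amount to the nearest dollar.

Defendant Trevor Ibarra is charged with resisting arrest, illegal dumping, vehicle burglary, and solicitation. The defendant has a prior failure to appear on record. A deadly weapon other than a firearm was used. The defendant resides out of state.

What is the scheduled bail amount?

Base amounts from the schedule: resisting arrest $6,000; illegal dumping $2,450; vehicle burglary $900; solicitation $3,500.
Stacking rule: highest base plus 33% of each additional charge. Highest is resisting arrest at $6,000. Additional: $2,450 × 33% = $808.50; $900 × 33% = $297; $3,500 × 33% = $1,155. Combined base = $6,000 + $2,260.50 = $8,260.50.
A deadly weapon other than a firearm was used (+40%): $8,260.50 × 1.4 = $11,564.70.
Defendant has an out-of-state residence (+30%): $11,564.70 × 1.3 = $15,034.11.
Prior failure to appear (+40%): $15,034.11 × 1.4 = $21,047.75.
$21,047.75 is within the $75,000 maximum.
Rounded to the nearest dollar: $21,048.

$21,048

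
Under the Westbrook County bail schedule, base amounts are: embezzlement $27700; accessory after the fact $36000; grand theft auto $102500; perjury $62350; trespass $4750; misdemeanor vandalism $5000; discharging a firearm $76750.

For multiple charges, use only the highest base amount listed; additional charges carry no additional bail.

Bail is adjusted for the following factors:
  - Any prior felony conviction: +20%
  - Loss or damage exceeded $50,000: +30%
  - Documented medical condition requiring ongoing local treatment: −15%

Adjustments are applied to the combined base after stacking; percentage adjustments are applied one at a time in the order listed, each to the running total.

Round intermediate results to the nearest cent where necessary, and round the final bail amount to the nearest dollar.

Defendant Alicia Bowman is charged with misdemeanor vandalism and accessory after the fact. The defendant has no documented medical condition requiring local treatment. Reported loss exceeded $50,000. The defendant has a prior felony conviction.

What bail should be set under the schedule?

$56160

Base amounts from the schedule: misdemeanor vandalism $5000; accessory after the fact $36000.
Stacking rule: use the highest base only. Highest is accessory after the fact at $36000. Combined base = $36000.
Any prior felony conviction (+20%): $36000 × 1.2 = $43200.
Loss or damage exceeded $50,000 (+30%): $43200 × 1.3 = $56160.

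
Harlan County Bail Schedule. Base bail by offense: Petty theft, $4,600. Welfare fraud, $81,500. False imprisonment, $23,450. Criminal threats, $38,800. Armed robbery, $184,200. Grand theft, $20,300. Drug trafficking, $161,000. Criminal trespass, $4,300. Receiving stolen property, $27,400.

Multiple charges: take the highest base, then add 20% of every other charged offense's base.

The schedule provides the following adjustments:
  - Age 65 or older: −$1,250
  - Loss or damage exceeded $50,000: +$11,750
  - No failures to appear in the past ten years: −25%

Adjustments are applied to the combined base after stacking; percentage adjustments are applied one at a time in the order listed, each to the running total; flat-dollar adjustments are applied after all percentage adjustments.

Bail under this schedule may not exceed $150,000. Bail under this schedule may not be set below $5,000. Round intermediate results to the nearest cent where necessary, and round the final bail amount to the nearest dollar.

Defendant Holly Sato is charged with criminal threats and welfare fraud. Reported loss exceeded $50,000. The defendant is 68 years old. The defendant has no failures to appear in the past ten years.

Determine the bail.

$77,445

Base amounts from the schedule: criminal threats $38,800; welfare fraud $81,500.
Stacking rule: highest base plus 20% of each additional charge. Highest is welfare fraud at $81,500. Additional: $38,800 × 20% = $7,760. Combined base = $81,500 + $7,760 = $89,260.
No failures to appear in the past ten years (−25%): $89,260 × 0.75 = $66,945.
Age 65 or older (−$1,250 flat): $66,945 − $1,250 = $65,695.
Loss or damage exceeded $50,000 (+$11,750 flat): $65,695 + $11,750 = $77,445.
$77,445 is within the $150,000 maximum.
$77,445 is at or above the $5,000 minimum.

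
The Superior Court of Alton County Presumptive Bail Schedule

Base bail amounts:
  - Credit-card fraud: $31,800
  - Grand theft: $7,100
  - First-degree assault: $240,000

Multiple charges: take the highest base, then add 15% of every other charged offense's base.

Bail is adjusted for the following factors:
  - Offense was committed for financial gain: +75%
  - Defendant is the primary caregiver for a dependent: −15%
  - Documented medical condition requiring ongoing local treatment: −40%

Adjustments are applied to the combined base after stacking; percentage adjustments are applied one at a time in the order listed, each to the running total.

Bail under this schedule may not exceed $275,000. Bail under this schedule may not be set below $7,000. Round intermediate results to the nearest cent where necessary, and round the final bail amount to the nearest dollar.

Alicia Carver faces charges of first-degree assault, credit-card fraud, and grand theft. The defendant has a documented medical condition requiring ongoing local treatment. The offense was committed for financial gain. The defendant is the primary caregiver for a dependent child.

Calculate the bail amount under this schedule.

$219,408

Base amounts from the schedule: first-degree assault $240,000; credit-card fraud $31,800; grand theft $7,100.
Stacking rule: highest base plus 15% of each additional charge. Highest is first-degree assault at $240,000. Additional: $31,800 × 15% = $4,770; $7,100 × 15% = $1,065. Combined base = $240,000 + $5,835 = $245,835.
Offense was committed for financial gain (+75%): $245,835 × 1.75 = $430,211.25.
Defendant is the primary caregiver for a dependent (−15%): $430,211.25 × 0.85 = $365,679.56.
Documented medical condition requiring ongoing local treatment (−40%): $365,679.56 × 0.6 = $219,407.74.
$219,407.74 is within the $275,000 maximum.
$219,407.74 is at or above the $7,000 minimum.
Rounded to the nearest dollar: $219,408.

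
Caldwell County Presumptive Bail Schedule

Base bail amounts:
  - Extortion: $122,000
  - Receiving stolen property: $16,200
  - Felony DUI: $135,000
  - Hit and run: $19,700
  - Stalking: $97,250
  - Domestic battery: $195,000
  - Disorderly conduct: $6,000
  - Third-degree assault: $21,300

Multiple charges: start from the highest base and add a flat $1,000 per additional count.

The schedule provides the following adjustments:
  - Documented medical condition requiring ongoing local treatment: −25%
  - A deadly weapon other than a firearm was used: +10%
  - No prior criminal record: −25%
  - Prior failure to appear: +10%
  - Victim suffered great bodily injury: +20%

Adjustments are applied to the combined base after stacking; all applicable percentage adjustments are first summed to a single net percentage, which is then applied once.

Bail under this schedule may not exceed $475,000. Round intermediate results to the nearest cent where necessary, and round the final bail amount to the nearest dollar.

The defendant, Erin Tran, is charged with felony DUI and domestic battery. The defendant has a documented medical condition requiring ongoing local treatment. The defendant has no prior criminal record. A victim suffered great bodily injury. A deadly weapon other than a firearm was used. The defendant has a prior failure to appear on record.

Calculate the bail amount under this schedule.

$176,400

Base amounts from the schedule: felony DUI $135,000; domestic battery $195,000.
Stacking rule: highest base plus $1,000 per additional charge. Highest is domestic battery at $195,000; 1 additional charge → +$1,000. Combined base = $196,000.
Net percentage adjustment: −25% +10% −25% +10% +20% = −10%. $196,000 × 0.9 = $176,400.
$176,400 is within the $475,000 maximum.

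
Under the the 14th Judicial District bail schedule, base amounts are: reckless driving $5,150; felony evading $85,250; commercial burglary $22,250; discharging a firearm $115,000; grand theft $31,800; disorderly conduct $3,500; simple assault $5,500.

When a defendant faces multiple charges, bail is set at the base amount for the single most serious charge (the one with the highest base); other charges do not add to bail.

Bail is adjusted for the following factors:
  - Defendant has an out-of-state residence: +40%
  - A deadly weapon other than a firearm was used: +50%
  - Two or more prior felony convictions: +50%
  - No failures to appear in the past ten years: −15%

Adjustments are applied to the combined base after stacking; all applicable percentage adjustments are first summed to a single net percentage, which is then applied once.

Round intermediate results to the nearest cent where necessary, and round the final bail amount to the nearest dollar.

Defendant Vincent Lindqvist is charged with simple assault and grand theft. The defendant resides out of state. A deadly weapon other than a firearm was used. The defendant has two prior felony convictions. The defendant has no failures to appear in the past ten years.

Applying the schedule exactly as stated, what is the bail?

Base amounts from the schedule: simple assault $5,500; grand theft $31,800.
Stacking rule: use the highest base only. Highest is grand theft at $31,800. Combined base = $31,800.
Net percentage adjustment: +40% +50% +50% −15% = +125%. $31,800 × 2.25 = $71,550.

$71,550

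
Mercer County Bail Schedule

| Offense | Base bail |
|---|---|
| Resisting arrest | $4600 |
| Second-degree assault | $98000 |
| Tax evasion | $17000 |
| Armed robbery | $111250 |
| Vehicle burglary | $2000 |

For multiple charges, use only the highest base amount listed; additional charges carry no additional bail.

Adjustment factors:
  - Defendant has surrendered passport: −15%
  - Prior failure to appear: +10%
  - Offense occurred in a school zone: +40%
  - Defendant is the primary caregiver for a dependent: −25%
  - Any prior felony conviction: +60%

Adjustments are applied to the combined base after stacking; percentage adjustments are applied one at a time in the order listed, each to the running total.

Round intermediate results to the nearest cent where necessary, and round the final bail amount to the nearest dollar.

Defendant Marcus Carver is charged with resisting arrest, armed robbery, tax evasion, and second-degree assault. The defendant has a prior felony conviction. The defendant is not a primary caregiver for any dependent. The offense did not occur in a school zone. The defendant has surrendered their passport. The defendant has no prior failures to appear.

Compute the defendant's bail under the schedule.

Base amounts from the schedule: resisting arrest $4600; armed robbery $111250; tax evasion $17000; second-degree assault $98000.
Stacking rule: use the highest base only. Highest is armed robbery at $111250. Combined base = $111250.
Defendant has surrendered passport (−15%): $111250 × 0.85 = $94562.50.
Any prior felony conviction (+60%): $94562.50 × 1.6 = $151300.

$151300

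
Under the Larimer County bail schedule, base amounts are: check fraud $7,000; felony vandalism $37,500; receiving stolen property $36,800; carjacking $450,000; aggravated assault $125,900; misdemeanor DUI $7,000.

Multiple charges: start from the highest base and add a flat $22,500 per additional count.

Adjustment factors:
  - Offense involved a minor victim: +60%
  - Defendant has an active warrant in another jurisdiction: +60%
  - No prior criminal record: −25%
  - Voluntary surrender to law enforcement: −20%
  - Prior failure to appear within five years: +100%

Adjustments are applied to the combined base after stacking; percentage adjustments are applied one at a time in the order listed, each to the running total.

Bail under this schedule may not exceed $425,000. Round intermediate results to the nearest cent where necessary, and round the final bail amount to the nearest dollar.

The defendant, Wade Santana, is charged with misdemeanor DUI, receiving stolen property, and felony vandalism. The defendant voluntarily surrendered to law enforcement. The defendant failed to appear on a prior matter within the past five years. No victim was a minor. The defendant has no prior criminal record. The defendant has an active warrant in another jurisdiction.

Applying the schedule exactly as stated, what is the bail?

Base amounts from the schedule: misdemeanor DUI $7,000; receiving stolen property $36,800; felony vandalism $37,500.
Stacking rule: highest base plus $22,500 per additional charge. Highest is felony vandalism at $37,500; 2 additional charges → +$45,000. Combined base = $82,500.
Defendant has an active warrant in another jurisdiction (+60%): $82,500 × 1.6 = $132,000.
No prior criminal record (−25%): $132,000 × 0.75 = $99,000.
Voluntary surrender to law enforcement (−20%): $99,000 × 0.8 = $79,200.
Prior failure to appear within five years (+100%): $79,200 × 2 = $158,400.
$158,400 is within the $425,000 maximum.

$158,400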